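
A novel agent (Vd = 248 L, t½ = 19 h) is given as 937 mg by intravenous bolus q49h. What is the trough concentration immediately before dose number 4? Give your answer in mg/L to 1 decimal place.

0.8 mg/L

f = (1/2)^(τ/t½) = (1/2)^(49/19) ≈ 0.1674.
C₀ = D/Vd = 937/248 ≈ 3.778 mg/L.
Before the 4th dose, 3 doses have been given. Superposition: Cmin = C₀·(f + f² + … + f^3).
≈ 3.778 × (0.1674 + 0.0280 + 0.0047) ≈ 3.778 × 0.2001 ≈ 0.756 mg/L.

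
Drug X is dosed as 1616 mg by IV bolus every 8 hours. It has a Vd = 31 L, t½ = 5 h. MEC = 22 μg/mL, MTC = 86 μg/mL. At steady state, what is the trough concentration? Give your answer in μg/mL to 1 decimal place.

τ/t½ = 8/5 ≈ 1.6, so fraction remaining f = (1/2)^(8/5) ≈ 0.3299.
Single-dose peak C₀ = D/Vd = 1616/31 ≈ 52.129 μg/mL.
Steady-state trough Cmin,ss = C₀·f/(1−f) ≈ 52.129 × 0.3299/0.6701 ≈ 25.664 μg/mL.
Trough 25.7 μg/mL vs MEC 22 μg/mL: adequate.

25.7 μg/mL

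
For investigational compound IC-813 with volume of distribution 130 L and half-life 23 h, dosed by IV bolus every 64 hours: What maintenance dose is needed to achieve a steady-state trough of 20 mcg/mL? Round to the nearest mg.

τ/t½ = 64/23 ≈ 2.7826, so f = (1/2)^(64/23) ≈ 0.145329.
Cmin,ss = (D/Vd)·f/(1−f), so D = Cmin,ss·Vd·(1−f)/f.
D = 20 × 130 × (1−f)/f ≈ 20 × 130 × 5.88094 ≈ 15290.44 mg.

15290 mg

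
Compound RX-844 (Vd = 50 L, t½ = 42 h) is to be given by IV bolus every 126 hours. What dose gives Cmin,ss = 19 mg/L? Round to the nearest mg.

6650 mg

τ/t½ = 126/42 ≈ 3, so f = (1/2)^(126/42) ≈ 0.125000.
Cmin,ss = (D/Vd)·f/(1−f), so D = Cmin,ss·Vd·(1−f)/f.
D = 19 × 50 × (1−f)/f ≈ 19 × 50 × 7.00000 ≈ 6650.00 mg.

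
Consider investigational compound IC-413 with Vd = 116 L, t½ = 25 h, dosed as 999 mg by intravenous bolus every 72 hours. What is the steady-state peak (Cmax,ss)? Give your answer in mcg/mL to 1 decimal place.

10.0 mcg/mL

Over one 72-h interval, 72/25 ≈ 2.88 half-lives elapse, leaving f ≈ 0.1358 of each dose.
At steady state, accumulation factor R = 1/(1 − e^(−kτ)) ≈ 1.1571.
Each bolus raises the concentration by D/Vd = 999/116 ≈ 8.612 mcg/mL.
Steady-state peak Cmax,ss = C₀·R ≈ 8.612 × 1.1571 ≈ 9.965 mcg/mL.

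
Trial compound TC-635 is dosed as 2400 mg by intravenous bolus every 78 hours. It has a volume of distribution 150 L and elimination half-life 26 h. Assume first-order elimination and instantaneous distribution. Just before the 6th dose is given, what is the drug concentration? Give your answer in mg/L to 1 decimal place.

f = (1/2)^(τ/t½) = (1/2)^(78/26) ≈ 0.1250.
C₀ = D/Vd = 2400/150 ≈ 16.000 mg/L.
Before the 6th dose, 5 doses have been given. Superposition: Cmin = C₀·(f + f² + … + f^5).
≈ 16.000 × (0.1250 + 0.0156 + 0.0020 + 0.0002 + 0.0000) ≈ 16.000 × 0.1428 ≈ 2.285 mg/L.

2.3 mg/L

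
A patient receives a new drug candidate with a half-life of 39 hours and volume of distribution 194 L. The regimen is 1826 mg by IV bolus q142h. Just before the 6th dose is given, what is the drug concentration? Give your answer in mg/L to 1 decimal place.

f = (1/2)^(τ/t½) = (1/2)^(142/39) ≈ 0.0802.
C₀ = D/Vd = 1826/194 ≈ 9.412 mg/L.
Before the 6th dose, 5 doses have been given. Superposition: Cmin = C₀·(f + f² + … + f^5).
≈ 9.412 × (0.0802 + 0.0064 + 0.0005 + 0.0000 + 0.0000) ≈ 9.412 × 0.0871 ≈ 0.820 mg/L.

0.8 mg/L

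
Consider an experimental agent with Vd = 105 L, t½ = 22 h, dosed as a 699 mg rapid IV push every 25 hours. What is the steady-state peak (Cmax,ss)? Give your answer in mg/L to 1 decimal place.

Over one 25-h interval, 25/22 ≈ 1.1364 half-lives elapse, leaving f ≈ 0.4549 of each dose.
At steady state, accumulation factor R = 1/(1 − e^(−kτ)) ≈ 1.8345.
Single-dose peak C₀ = D/Vd = 699/105 ≈ 6.657 mg/L.
Steady-state peak Cmax,ss = C₀·R ≈ 6.657 × 1.8345 ≈ 12.212 mg/L.

12.2 mg/L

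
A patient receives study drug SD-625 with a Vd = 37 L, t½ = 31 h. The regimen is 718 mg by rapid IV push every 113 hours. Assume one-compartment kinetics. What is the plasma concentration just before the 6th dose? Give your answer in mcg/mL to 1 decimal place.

f = (1/2)^(τ/t½) = (1/2)^(113/31) ≈ 0.0799.
C₀ = D/Vd = 718/37 ≈ 19.405 mcg/mL.
Before the 6th dose, 5 doses have been given. Superposition: Cmin = C₀·(f + f² + … + f^5).
≈ 19.405 × (0.0799 + 0.0064 + 0.0005 + 0.0000 + 0.0000) ≈ 19.405 × 0.0868 ≈ 1.684 mcg/mL.

1.7 mcg/mL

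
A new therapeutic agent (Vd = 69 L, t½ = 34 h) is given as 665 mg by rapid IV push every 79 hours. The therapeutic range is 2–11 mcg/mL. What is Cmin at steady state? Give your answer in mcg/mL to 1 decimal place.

2.4 mcg/mL

Over one 79-h interval, 79/34 ≈ 2.3235 half-lives elapse, leaving f ≈ 0.1998 of each dose.
At steady state, accumulation factor R = 1/(1 − e^(−kτ)) ≈ 1.2497.
Each bolus raises the concentration by D/Vd = 665/69 ≈ 9.638 mcg/mL.
Steady-state peak Cmax,ss = C₀·R ≈ 9.638 × 1.2497 ≈ 12.045 mcg/mL.
One interval later, Cmin,ss = Cmax,ss·e^(−kτ) ≈ 12.045 × 0.1998 ≈ 2.407 mcg/mL.
Trough 2.4 mcg/mL vs MEC 2 mcg/mL: adequate.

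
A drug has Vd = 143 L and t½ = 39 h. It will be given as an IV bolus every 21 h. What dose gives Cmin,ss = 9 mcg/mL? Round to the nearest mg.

τ/t½ = 21/39 ≈ 0.53846, so f = (1/2)^(21/39) ≈ 0.688505.
Cmin,ss = (D/Vd)·f/(1−f), so D = Cmin,ss·Vd·(1−f)/f.
D = 9 × 143 × (1−f)/f ≈ 9 × 143 × 0.45242 ≈ 582.26 mg.

582 mg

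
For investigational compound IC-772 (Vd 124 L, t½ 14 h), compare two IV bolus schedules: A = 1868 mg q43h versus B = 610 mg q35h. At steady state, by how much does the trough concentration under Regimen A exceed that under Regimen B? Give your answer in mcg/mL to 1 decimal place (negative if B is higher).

Regimen A: f = (1/2)^(43/14) ≈ 0.1190; Cmin,ss = (1868/124)·f/(1−f) ≈ 2.035 mcg/mL.
Regimen B: f = (1/2)^(35/14) ≈ 0.1768; Cmin,ss = (610/124)·f/(1−f) ≈ 1.057 mcg/mL.
Difference ≈ 2.035 − 1.057 ≈ 0.978 mcg/mL.

1.0 mcg/mL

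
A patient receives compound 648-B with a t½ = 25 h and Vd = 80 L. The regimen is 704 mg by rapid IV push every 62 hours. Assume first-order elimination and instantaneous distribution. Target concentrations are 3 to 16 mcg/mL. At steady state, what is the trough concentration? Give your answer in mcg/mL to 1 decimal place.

1.9 mcg/mL

τ/t½ = 62/25 ≈ 2.48, so fraction remaining f = (1/2)^(62/25) ≈ 0.1792.
At steady state, accumulation factor R = 1/(1 − e^(−kτ)) ≈ 1.2183.
Single-dose peak C₀ = D/Vd = 704/80 ≈ 8.800 mcg/mL.
Steady-state peak Cmax,ss = C₀·R ≈ 8.800 × 1.2183 ≈ 10.721 mcg/mL.
Steady-state trough Cmin,ss = Cmax,ss·f ≈ 10.721 × 0.1792 ≈ 1.921 mcg/mL.
Trough 1.9 mcg/mL vs MEC 3 mcg/mL: subtherapeutic.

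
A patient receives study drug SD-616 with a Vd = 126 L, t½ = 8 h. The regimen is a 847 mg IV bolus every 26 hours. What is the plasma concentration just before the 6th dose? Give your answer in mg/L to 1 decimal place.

0.8 mg/L

f = (1/2)^(τ/t½) = (1/2)^(26/8) ≈ 0.1051.
C₀ = D/Vd = 847/126 ≈ 6.722 mg/L.
Before the 6th dose, 5 doses have been given. Superposition: Cmin = C₀·(f + f² + … + f^5).
≈ 6.722 × (0.1051 + 0.0110 + 0.0012 + 0.0001 + 0.0000) ≈ 6.722 × 0.1174 ≈ 0.789 mg/L.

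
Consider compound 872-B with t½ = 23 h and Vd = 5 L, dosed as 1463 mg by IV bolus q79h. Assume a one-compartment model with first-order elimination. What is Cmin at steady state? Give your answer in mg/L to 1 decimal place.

Over one 79-h interval, 79/23 ≈ 3.4348 half-lives elapse, leaving f ≈ 0.0925 of each dose.
Accumulation ratio R = 1/(1 − f) ≈ 1/0.9075 ≈ 1.1019.
Single-dose peak C₀ = D/Vd = 1463/5 ≈ 292.600 mg/L.
Cmax,ss = C₀/(1 − f) ≈ 292.600/0.9075 ≈ 322.424 mg/L.
Steady-state trough Cmin,ss = Cmax,ss·f ≈ 322.424 × 0.0925 ≈ 29.824 mg/L.

29.8 mg/L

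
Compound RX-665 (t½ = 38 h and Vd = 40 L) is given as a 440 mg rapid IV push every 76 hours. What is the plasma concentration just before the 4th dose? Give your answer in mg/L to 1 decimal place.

f = (1/2)^(τ/t½) = (1/2)^(76/38) ≈ 0.2500.
C₀ = D/Vd = 440/40 ≈ 11.000 mg/L.
Before the 4th dose, 3 doses have been given. Superposition: Cmin = C₀·(f + f² + … + f^3).
≈ 11.000 × (0.2500 + 0.0625 + 0.0156) ≈ 11.000 × 0.3281 ≈ 3.609 mg/L.

3.6 mg/L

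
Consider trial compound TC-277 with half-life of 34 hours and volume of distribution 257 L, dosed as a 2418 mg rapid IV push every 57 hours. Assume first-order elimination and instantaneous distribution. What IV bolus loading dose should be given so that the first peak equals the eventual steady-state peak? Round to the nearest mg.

f = (1/2)^(57/34) ≈ 0.312847; accumulation ratio R = 1/(1−f) ≈ 1.45528.
Loading dose to hit Cmax,ss on first dose: D_load = D_maint·R ≈ 2418 × 1.45528 ≈ 3518.87 mg.

3519 mg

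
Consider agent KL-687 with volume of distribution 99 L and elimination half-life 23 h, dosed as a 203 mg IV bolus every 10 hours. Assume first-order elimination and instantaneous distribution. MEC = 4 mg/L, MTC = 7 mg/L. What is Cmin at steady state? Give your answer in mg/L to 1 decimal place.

k = ln2/t½ = ln2/23 ≈ 0.030137 h⁻¹; fraction remaining f = e^(−kτ) = e^(−0.030137×10) ≈ 0.7398.
At steady state, accumulation factor R = 1/(1 − e^(−kτ)) ≈ 3.8432.
Each bolus raises the concentration by D/Vd = 203/99 ≈ 2.051 mg/L.
Cmax,ss = C₀/(1 − f) ≈ 2.051/0.2602 ≈ 7.882 mg/L.
One interval later, Cmin,ss = Cmax,ss·e^(−kτ) ≈ 7.882 × 0.7398 ≈ 5.831 mg/L.
Trough 5.8 mg/L vs MEC 4 mg/L: adequate.

5.8 mg/L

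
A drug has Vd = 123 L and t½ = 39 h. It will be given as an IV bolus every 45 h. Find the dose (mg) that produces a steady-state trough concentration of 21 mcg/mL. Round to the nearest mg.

τ/t½ = 45/39 ≈ 1.1538, so f = (1/2)^(45/39) ≈ 0.449425.
Cmin,ss = (D/Vd)·f/(1−f), so D = Cmin,ss·Vd·(1−f)/f.
D = 21 × 123 × (1−f)/f ≈ 21 × 123 × 1.22507 ≈ 3164.36 mg.

3164 mg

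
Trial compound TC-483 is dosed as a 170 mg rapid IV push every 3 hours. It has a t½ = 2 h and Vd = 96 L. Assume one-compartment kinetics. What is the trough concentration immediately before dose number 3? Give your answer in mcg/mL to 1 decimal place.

f = (1/2)^(τ/t½) = (1/2)^(3/2) ≈ 0.3536.
C₀ = D/Vd = 170/96 ≈ 1.771 mcg/mL.
Before the 3rd dose, 2 doses have been given. Superposition: Cmin = C₀·(f + f²).
≈ 1.771 × (0.3536 + 0.1250) ≈ 1.771 × 0.4786 ≈ 0.848 mcg/mL.

0.8 mcg/mL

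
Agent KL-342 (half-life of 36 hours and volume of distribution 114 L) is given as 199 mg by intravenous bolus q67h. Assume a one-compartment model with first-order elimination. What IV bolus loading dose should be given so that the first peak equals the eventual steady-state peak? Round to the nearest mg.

275 mg

f = (1/2)^(67/36) ≈ 0.275264; accumulation ratio R = 1/(1−f) ≈ 1.37981.
Loading dose to hit Cmax,ss on first dose: D_load = D_maint·R ≈ 199 × 1.37981 ≈ 274.58 mg.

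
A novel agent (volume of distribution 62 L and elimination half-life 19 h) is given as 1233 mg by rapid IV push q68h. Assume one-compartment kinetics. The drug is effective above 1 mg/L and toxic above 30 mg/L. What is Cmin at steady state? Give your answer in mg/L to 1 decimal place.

τ/t½ = 68/19 ≈ 3.5789, so fraction remaining f = (1/2)^(68/19) ≈ 0.0837.
Accumulation ratio R = 1/(1 − f) ≈ 1/0.9163 ≈ 1.0913.
Single-dose peak C₀ = D/Vd = 1233/62 ≈ 19.887 mg/L.
Cmax,ss = C₀/(1 − f) ≈ 19.887/0.9163 ≈ 21.704 mg/L.
One interval later, Cmin,ss = Cmax,ss·e^(−kτ) ≈ 21.704 × 0.0837 ≈ 1.817 mg/L.
Trough 1.8 mg/L vs MEC 1 mg/L: adequate.

1.8 mg/L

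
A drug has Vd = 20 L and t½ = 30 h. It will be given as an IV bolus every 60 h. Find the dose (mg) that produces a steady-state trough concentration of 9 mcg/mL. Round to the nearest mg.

540 mg

τ/t½ = 60/30 ≈ 2, so f = (1/2)^(60/30) ≈ 0.250000.
Cmin,ss = (D/Vd)·f/(1−f), so D = Cmin,ss·Vd·(1−f)/f.
D = 9 × 20 × (1−f)/f ≈ 9 × 20 × 3.00000 ≈ 540.00 mg.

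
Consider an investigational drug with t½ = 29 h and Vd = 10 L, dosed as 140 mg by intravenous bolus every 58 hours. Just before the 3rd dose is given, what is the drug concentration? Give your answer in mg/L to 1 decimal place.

4.4 mg/L

f = (1/2)^(τ/t½) = (1/2)^(58/29) ≈ 0.2500.
C₀ = D/Vd = 140/10 ≈ 14.000 mg/L.
Before the 3rd dose, 2 doses have been given. Superposition: Cmin = C₀·(f + f²).
≈ 14.000 × (0.2500 + 0.0625) ≈ 14.000 × 0.3125 ≈ 4.375 mg/L.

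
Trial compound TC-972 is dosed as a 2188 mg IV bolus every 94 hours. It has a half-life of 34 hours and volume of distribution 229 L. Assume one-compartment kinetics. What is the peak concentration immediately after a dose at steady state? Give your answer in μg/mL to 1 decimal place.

Over one 94-h interval, 94/34 ≈ 2.7647 half-lives elapse, leaving f ≈ 0.1471 of each dose.
At steady state, accumulation factor R = 1/(1 − e^(−kτ)) ≈ 1.1725.
Each bolus raises the concentration by D/Vd = 2188/229 ≈ 9.555 μg/mL.
Steady-state peak Cmax,ss = C₀·R ≈ 9.555 × 1.1725 ≈ 11.203 μg/mL.

11.2 μg/mL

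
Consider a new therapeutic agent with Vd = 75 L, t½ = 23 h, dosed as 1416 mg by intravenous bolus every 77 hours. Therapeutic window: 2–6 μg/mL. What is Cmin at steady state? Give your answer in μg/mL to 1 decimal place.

2.1 μg/mL

τ/t½ = 77/23 ≈ 3.3478, so fraction remaining f = (1/2)^(77/23) ≈ 0.0982.
Single-dose peak C₀ = D/Vd = 1416/75 ≈ 18.880 μg/mL.
Steady-state trough Cmin,ss = C₀·f/(1−f) ≈ 18.880 × 0.0982/0.9018 ≈ 2.056 μg/mL.
Trough 2.1 μg/mL vs MEC 2 μg/mL: adequate.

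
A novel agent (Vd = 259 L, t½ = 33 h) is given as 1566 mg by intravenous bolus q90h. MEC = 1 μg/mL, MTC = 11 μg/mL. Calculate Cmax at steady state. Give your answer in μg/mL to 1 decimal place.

k = ln2/t½ = ln2/33 ≈ 0.021004 h⁻¹; fraction remaining f = e^(−kτ) = e^(−0.021004×90) ≈ 0.1510.
At steady state, accumulation factor R = 1/(1 − e^(−kτ)) ≈ 1.1779.
Single-dose peak C₀ = D/Vd = 1566/259 ≈ 6.046 μg/mL.
Steady-state peak Cmax,ss = C₀·R ≈ 6.046 × 1.1779 ≈ 7.122 μg/mL.
Peak 7.1 μg/mL vs MTC 11 μg/mL: below toxic threshold.

7.1 μg/mL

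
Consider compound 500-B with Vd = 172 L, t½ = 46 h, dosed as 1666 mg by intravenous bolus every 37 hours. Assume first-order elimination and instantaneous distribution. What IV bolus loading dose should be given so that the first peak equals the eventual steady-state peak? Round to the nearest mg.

f = (1/2)^(37/46) ≈ 0.572621; accumulation ratio R = 1/(1−f) ≈ 2.33984.
Loading dose to hit Cmax,ss on first dose: D_load = D_maint·R ≈ 1666 × 2.33984 ≈ 3898.17 mg.

3898 mg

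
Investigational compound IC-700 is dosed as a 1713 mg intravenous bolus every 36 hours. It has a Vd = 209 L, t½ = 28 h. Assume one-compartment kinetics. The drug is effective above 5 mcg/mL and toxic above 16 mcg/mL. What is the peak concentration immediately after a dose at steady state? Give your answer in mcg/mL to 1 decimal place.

Over one 36-h interval, 36/28 ≈ 1.2857 half-lives elapse, leaving f ≈ 0.4102 of each dose.
Accumulation ratio R = 1/(1 − f) ≈ 1/0.5898 ≈ 1.6955.
Each bolus raises the concentration by D/Vd = 1713/209 ≈ 8.196 mcg/mL.
Steady-state peak Cmax,ss = C₀·R ≈ 8.196 × 1.6955 ≈ 13.896 mcg/mL.
Peak 13.9 mcg/mL vs MTC 16 mcg/mL: below toxic threshold.

13.9 mcg/mL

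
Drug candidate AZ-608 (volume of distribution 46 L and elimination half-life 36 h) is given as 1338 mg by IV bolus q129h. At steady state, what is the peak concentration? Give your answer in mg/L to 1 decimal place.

31.7 mg/L

τ/t½ = 129/36 ≈ 3.5833, so fraction remaining f = (1/2)^(129/36) ≈ 0.0834.
Accumulation ratio R = 1/(1 − f) ≈ 1/0.9166 ≈ 1.0910.
Single-dose peak C₀ = D/Vd = 1338/46 ≈ 29.087 mg/L.
Steady-state peak Cmax,ss = C₀·R ≈ 29.087 × 1.0910 ≈ 31.734 mg/L.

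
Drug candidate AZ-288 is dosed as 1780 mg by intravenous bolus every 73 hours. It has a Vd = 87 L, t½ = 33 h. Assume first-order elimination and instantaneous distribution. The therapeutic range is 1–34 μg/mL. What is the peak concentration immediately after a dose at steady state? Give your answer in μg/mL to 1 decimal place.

Over one 73-h interval, 73/33 ≈ 2.2121 half-lives elapse, leaving f ≈ 0.2158 of each dose.
Accumulation ratio R = 1/(1 − f) ≈ 1/0.7842 ≈ 1.2752.
Single-dose peak C₀ = D/Vd = 1780/87 ≈ 20.460 μg/mL.
Cmax,ss = C₀/(1 − f) ≈ 20.460/0.7842 ≈ 26.090 μg/mL.
Peak 26.1 μg/mL vs MTC 34 μg/mL: below toxic threshold.

26.1 μg/mL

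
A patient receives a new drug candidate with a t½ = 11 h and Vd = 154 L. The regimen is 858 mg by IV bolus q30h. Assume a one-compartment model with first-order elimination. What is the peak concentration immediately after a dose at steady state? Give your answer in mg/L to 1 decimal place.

6.6 mg/L

Over one 30-h interval, 30/11 ≈ 2.7273 half-lives elapse, leaving f ≈ 0.1510 of each dose.
At steady state, accumulation factor R = 1/(1 − e^(−kτ)) ≈ 1.1779.
Single-dose peak C₀ = D/Vd = 858/154 ≈ 5.571 mg/L.
Steady-state peak Cmax,ss = C₀·R ≈ 5.571 × 1.1779 ≈ 6.562 mg/L.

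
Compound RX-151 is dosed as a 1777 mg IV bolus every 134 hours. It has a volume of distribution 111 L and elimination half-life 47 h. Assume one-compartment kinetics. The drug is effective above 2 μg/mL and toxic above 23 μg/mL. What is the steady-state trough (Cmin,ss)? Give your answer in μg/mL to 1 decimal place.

2.6 μg/mL

k = ln2/t½ = ln2/47 ≈ 0.014748 h⁻¹; fraction remaining f = e^(−kτ) = e^(−0.014748×134) ≈ 0.1386.
Single-dose peak C₀ = D/Vd = 1777/111 ≈ 16.009 μg/mL.
Steady-state trough Cmin,ss = C₀·f/(1−f) ≈ 16.009 × 0.1386/0.8614 ≈ 2.576 μg/mL.
Trough 2.6 μg/mL vs MEC 2 μg/mL: adequate.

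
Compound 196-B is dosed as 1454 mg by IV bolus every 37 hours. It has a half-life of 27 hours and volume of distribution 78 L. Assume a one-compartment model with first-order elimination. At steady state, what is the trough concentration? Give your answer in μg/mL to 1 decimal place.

11.8 μg/mL

τ/t½ = 37/27 ≈ 1.3704, so fraction remaining f = (1/2)^(37/27) ≈ 0.3868.
Accumulation ratio R = 1/(1 − f) ≈ 1/0.6132 ≈ 1.6308.
Single-dose peak C₀ = D/Vd = 1454/78 ≈ 18.641 μg/mL.
Cmax,ss = C₀/(1 − f) ≈ 18.641/0.6132 ≈ 30.400 μg/mL.
Steady-state trough Cmin,ss = Cmax,ss·f ≈ 30.400 × 0.3868 ≈ 11.759 μg/mL.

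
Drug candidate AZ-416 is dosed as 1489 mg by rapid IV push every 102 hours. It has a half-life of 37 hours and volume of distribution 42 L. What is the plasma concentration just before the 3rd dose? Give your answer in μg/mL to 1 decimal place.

f = (1/2)^(τ/t½) = (1/2)^(102/37) ≈ 0.1480.
C₀ = D/Vd = 1489/42 ≈ 35.452 μg/mL.
Before the 3rd dose, 2 doses have been given. Superposition: Cmin = C₀·(f + f²).
≈ 35.452 × (0.1480 + 0.0219) ≈ 35.452 × 0.1699 ≈ 6.023 μg/mL.

6.0 μg/mL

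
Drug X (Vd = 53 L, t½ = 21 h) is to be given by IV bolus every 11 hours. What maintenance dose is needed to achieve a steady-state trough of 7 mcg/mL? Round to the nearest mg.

τ/t½ = 11/21 ≈ 0.52381, so f = (1/2)^(11/21) ≈ 0.695533.
Cmin,ss = (D/Vd)·f/(1−f), so D = Cmin,ss·Vd·(1−f)/f.
D = 7 × 53 × (1−f)/f ≈ 7 × 53 × 0.43775 ≈ 162.41 mg.

162 mg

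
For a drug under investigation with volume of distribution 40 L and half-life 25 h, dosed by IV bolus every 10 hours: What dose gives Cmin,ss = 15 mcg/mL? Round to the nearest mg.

192 mg

τ/t½ = 10/25 ≈ 0.4, so f = (1/2)^(10/25) ≈ 0.757858.
Cmin,ss = (D/Vd)·f/(1−f), so D = Cmin,ss·Vd·(1−f)/f.
D = 15 × 40 × (1−f)/f ≈ 15 × 40 × 0.31951 ≈ 191.71 mg.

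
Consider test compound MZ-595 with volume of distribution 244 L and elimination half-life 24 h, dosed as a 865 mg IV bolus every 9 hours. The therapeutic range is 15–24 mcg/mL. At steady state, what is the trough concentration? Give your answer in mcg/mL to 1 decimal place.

11.9 mcg/mL

Over one 9-h interval, 9/24 ≈ 0.375 half-lives elapse, leaving f ≈ 0.7711 of each dose.
Each bolus raises the concentration by D/Vd = 865/244 ≈ 3.545 mcg/mL.
Steady-state trough Cmin,ss = C₀·f/(1−f) ≈ 3.545 × 0.7711/0.2289 ≈ 11.942 mcg/mL.
Trough 11.9 mcg/mL vs MEC 15 mcg/mL: subtherapeutic.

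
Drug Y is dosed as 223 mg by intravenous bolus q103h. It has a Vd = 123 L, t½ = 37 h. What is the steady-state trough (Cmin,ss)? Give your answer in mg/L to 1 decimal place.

0.3 mg/L

Over one 103-h interval, 103/37 ≈ 2.7838 half-lives elapse, leaving f ≈ 0.1452 of each dose.
Single-dose peak C₀ = D/Vd = 223/123 ≈ 1.813 mg/L.
Steady-state trough Cmin,ss = C₀·f/(1−f) ≈ 1.813 × 0.1452/0.8548 ≈ 0.308 mg/L.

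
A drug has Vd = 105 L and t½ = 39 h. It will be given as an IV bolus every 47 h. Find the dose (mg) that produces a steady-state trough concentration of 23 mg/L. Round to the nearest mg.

τ/t½ = 47/39 ≈ 1.2051, so f = (1/2)^(47/39) ≈ 0.433731.
Cmin,ss = (D/Vd)·f/(1−f), so D = Cmin,ss·Vd·(1−f)/f.
D = 23 × 105 × (1−f)/f ≈ 23 × 105 × 1.30558 ≈ 3152.98 mg.

3153 mg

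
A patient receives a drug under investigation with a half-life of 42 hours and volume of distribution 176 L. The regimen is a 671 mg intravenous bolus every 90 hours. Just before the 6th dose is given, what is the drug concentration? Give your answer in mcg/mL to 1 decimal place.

f = (1/2)^(τ/t½) = (1/2)^(90/42) ≈ 0.2264.
C₀ = D/Vd = 671/176 ≈ 3.812 mcg/mL.
Before the 6th dose, 5 doses have been given. Superposition: Cmin = C₀·(f + f² + … + f^5).
≈ 3.812 × (0.2264 + 0.0513 + 0.0116 + 0.0026 + 0.0006) ≈ 3.812 × 0.2925 ≈ 1.115 mcg/mL.

1.1 mcg/mL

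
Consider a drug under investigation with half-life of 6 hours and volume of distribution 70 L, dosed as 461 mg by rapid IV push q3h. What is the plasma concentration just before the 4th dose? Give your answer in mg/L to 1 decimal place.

10.3 mg/L

f = (1/2)^(τ/t½) = (1/2)^(3/6) ≈ 0.7071.
C₀ = D/Vd = 461/70 ≈ 6.586 mg/L.
Before the 4th dose, 3 doses have been given. Superposition: Cmin = C₀·(f + f² + … + f^3).
≈ 6.586 × (0.7071 + 0.5000 + 0.3535) ≈ 6.586 × 1.5606 ≈ 10.278 mg/L.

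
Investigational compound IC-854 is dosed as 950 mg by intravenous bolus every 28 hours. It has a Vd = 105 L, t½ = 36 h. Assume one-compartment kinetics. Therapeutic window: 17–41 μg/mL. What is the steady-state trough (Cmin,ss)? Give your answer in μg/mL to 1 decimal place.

Over one 28-h interval, 28/36 ≈ 0.77778 half-lives elapse, leaving f ≈ 0.5833 of each dose.
At steady state, accumulation factor R = 1/(1 − e^(−kτ)) ≈ 2.3998.
Single-dose peak C₀ = D/Vd = 950/105 ≈ 9.048 μg/mL.
Cmax,ss = C₀/(1 − f) ≈ 9.048/0.4167 ≈ 21.713 μg/mL.
One interval later, Cmin,ss = Cmax,ss·e^(−kτ) ≈ 21.713 × 0.5833 ≈ 12.665 μg/mL.
Trough 12.7 μg/mL vs MEC 17 μg/mL: subtherapeutic.

12.7 μg/mL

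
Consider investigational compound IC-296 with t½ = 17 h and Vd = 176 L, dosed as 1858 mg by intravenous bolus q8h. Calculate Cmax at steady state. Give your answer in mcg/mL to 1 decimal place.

k = ln2/t½ = ln2/17 ≈ 0.040773 h⁻¹; fraction remaining f = e^(−kτ) = e^(−0.040773×8) ≈ 0.7217.
At steady state, accumulation factor R = 1/(1 − e^(−kτ)) ≈ 3.5932.
Single-dose peak C₀ = D/Vd = 1858/176 ≈ 10.557 mcg/mL.
Cmax,ss = C₀/(1 − f) ≈ 10.557/0.2783 ≈ 37.934 mcg/mL.

37.9 mcg/mL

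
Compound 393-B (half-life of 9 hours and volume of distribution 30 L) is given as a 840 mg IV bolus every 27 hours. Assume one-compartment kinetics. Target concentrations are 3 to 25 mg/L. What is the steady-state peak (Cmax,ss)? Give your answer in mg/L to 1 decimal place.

32.0 mg/L

The dosing interval is 3 half-lives, so f = 2^(−3) = 0.125.
At steady state, R = 1/(1 − 0.125) = 8/7.
Single-dose peak C₀ = D/Vd = 840/30 = 28 mg/L.
Steady-state peak Cmax,ss = C₀·R = 28 × 8/7 ≈ 32.000 mg/L.
Peak 32.0 mg/L vs MTC 25 mg/L: exceeds toxic threshold.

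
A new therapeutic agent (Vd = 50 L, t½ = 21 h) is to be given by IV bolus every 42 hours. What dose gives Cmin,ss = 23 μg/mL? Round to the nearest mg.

τ/t½ = 42/21 ≈ 2, so f = (1/2)^(42/21) ≈ 0.250000.
Cmin,ss = (D/Vd)·f/(1−f), so D = Cmin,ss·Vd·(1−f)/f.
D = 23 × 50 × (1−f)/f ≈ 23 × 50 × 3.00000 ≈ 3450.00 mg.

3450 mg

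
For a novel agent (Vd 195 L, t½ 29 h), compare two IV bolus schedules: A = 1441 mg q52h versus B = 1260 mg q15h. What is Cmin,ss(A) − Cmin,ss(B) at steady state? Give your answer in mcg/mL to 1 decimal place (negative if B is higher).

-12.0 mcg/mL

Regimen A: f = (1/2)^(52/29) ≈ 0.2886; Cmin,ss = (1441/195)·f/(1−f) ≈ 2.998 mcg/mL.
Regimen B: f = (1/2)^(15/29) ≈ 0.6987; Cmin,ss = (1260/195)·f/(1−f) ≈ 14.984 mcg/mL.
Difference ≈ 2.998 − 14.984 ≈ -11.986 mcg/mL.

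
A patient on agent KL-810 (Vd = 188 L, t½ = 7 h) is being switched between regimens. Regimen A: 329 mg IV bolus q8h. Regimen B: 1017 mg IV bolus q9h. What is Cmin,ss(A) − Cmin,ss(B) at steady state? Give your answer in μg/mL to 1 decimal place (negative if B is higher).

Regimen A: f = (1/2)^(8/7) ≈ 0.4529; Cmin,ss = (329/188)·f/(1−f) ≈ 1.449 μg/mL.
Regimen B: f = (1/2)^(9/7) ≈ 0.4102; Cmin,ss = (1017/188)·f/(1−f) ≈ 3.762 μg/mL.
Difference ≈ 1.449 − 3.762 ≈ -2.313 μg/mL.

-2.3 μg/mL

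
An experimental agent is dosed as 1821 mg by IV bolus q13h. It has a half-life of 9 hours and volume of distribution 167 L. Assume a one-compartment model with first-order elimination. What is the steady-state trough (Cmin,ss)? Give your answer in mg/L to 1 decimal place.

6.3 mg/L

k = ln2/t½ = ln2/9 ≈ 0.077016 h⁻¹; fraction remaining f = e^(−kτ) = e^(−0.077016×13) ≈ 0.3674.
Accumulation ratio R = 1/(1 − f) ≈ 1/0.6326 ≈ 1.5808.
Each bolus raises the concentration by D/Vd = 1821/167 ≈ 10.904 mg/L.
Cmax,ss = C₀/(1 − f) ≈ 10.904/0.6326 ≈ 17.237 mg/L.
One interval later, Cmin,ss = Cmax,ss·e^(−kτ) ≈ 17.237 × 0.3674 ≈ 6.333 mg/L.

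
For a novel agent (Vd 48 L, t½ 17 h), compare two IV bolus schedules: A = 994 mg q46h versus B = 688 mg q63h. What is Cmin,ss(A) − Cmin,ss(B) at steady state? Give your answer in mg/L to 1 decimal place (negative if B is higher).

2.6 mg/L

Regimen A: f = (1/2)^(46/17) ≈ 0.1533; Cmin,ss = (994/48)·f/(1−f) ≈ 3.749 mg/L.
Regimen B: f = (1/2)^(63/17) ≈ 0.0766; Cmin,ss = (688/48)·f/(1−f) ≈ 1.189 mg/L.
Difference ≈ 3.749 − 1.189 ≈ 2.560 mg/L.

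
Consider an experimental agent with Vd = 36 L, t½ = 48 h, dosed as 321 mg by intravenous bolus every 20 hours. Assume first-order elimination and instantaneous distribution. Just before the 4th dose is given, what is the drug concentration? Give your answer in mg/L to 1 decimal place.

15.4 mg/L

f = (1/2)^(τ/t½) = (1/2)^(20/48) ≈ 0.7492.
C₀ = D/Vd = 321/36 ≈ 8.917 mg/L.
Before the 4th dose, 3 doses have been given. Superposition: Cmin = C₀·(f + f² + … + f^3).
≈ 8.917 × (0.7492 + 0.5613 + 0.4205) ≈ 8.917 × 1.7310 ≈ 15.435 mg/L.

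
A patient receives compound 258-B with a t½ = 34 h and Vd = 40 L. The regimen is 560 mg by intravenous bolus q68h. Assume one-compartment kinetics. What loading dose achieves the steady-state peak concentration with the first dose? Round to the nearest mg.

f = (1/2)^(68/34) ≈ 0.250000; accumulation ratio R = 1/(1−f) ≈ 1.33333.
Loading dose to hit Cmax,ss on first dose: D_load = D_maint·R ≈ 560 × 1.33333 ≈ 746.66 mg.

747 mg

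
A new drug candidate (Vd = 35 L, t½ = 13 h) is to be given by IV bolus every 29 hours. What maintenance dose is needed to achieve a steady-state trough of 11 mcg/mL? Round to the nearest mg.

1422 mg

τ/t½ = 29/13 ≈ 2.2308, so f = (1/2)^(29/13) ≈ 0.213045.
Cmin,ss = (D/Vd)·f/(1−f), so D = Cmin,ss·Vd·(1−f)/f.
D = 11 × 35 × (1−f)/f ≈ 11 × 35 × 3.69384 ≈ 1422.13 mg.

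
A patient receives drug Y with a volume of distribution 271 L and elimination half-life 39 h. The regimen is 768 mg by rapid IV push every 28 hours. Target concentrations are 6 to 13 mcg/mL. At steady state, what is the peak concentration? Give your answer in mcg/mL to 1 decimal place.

τ/t½ = 28/39 ≈ 0.71795, so fraction remaining f = (1/2)^(28/39) ≈ 0.6080.
Accumulation ratio R = 1/(1 − f) ≈ 1/0.3920 ≈ 2.5510.
Each bolus raises the concentration by D/Vd = 768/271 ≈ 2.834 mcg/mL.
Steady-state peak Cmax,ss = C₀·R ≈ 2.834 × 2.5510 ≈ 7.230 mcg/mL.
Peak 7.2 mcg/mL vs MTC 13 mcg/mL: below toxic threshold.

7.2 mcg/mL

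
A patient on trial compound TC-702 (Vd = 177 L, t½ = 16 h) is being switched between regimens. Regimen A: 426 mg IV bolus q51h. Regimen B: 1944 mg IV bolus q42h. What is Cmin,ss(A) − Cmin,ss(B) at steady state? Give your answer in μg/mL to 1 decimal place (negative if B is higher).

Regimen A: f = (1/2)^(51/16) ≈ 0.1098; Cmin,ss = (426/177)·f/(1−f) ≈ 0.297 μg/mL.
Regimen B: f = (1/2)^(42/16) ≈ 0.1621; Cmin,ss = (1944/177)·f/(1−f) ≈ 2.125 μg/mL.
Difference ≈ 0.297 − 2.125 ≈ -1.828 μg/mL.

-1.8 μg/mL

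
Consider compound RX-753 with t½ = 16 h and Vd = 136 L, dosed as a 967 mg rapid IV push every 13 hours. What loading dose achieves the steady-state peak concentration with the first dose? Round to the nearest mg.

2246 mg

f = (1/2)^(13/16) ≈ 0.569394; accumulation ratio R = 1/(1−f) ≈ 2.32231.
Loading dose to hit Cmax,ss on first dose: D_load = D_maint·R ≈ 967 × 2.32231 ≈ 2245.67 mg.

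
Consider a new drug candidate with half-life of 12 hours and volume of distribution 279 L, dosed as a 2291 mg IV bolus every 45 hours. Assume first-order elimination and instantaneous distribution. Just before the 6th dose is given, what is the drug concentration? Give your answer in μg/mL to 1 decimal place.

0.7 μg/mL

f = (1/2)^(τ/t½) = (1/2)^(45/12) ≈ 0.0743.
C₀ = D/Vd = 2291/279 ≈ 8.211 μg/mL.
Before the 6th dose, 5 doses have been given. Superposition: Cmin = C₀·(f + f² + … + f^5).
≈ 8.211 × (0.0743 + 0.0055 + 0.0004 + 0.0000 + 0.0000) ≈ 8.211 × 0.0802 ≈ 0.659 μg/mL.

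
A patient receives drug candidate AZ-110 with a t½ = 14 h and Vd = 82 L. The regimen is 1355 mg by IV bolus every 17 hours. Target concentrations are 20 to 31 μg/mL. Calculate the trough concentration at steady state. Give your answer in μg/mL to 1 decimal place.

Over one 17-h interval, 17/14 ≈ 1.2143 half-lives elapse, leaving f ≈ 0.4310 of each dose.
At steady state, accumulation factor R = 1/(1 − e^(−kτ)) ≈ 1.7575.
Single-dose peak C₀ = D/Vd = 1355/82 ≈ 16.524 μg/mL.
Steady-state peak Cmax,ss = C₀·R ≈ 16.524 × 1.7575 ≈ 29.041 μg/mL.
One interval later, Cmin,ss = Cmax,ss·e^(−kτ) ≈ 29.041 × 0.4310 ≈ 12.517 μg/mL.
Trough 12.5 μg/mL vs MEC 20 μg/mL: subtherapeutic.

12.5 μg/mL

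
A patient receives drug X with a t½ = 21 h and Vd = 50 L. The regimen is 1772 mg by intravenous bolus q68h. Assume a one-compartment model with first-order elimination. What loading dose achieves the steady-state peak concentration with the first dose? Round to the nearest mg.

f = (1/2)^(68/21) ≈ 0.105983; accumulation ratio R = 1/(1−f) ≈ 1.11855.
Loading dose to hit Cmax,ss on first dose: D_load = D_maint·R ≈ 1772 × 1.11855 ≈ 1982.07 mg.

1982 mg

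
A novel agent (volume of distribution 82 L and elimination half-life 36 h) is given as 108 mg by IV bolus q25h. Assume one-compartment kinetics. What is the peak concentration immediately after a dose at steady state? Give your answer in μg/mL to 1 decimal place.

3.4 μg/mL

τ/t½ = 25/36 ≈ 0.69444, so fraction remaining f = (1/2)^(25/36) ≈ 0.6179.
Accumulation ratio R = 1/(1 − f) ≈ 1/0.3821 ≈ 2.6171.
Each bolus raises the concentration by D/Vd = 108/82 ≈ 1.317 μg/mL.
Steady-state peak Cmax,ss = C₀·R ≈ 1.317 × 2.6171 ≈ 3.447 μg/mL.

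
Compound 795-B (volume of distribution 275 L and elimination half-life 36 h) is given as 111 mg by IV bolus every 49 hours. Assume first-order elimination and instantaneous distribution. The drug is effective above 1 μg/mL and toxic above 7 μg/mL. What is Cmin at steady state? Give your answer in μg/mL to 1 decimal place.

k = ln2/t½ = ln2/36 ≈ 0.019254 h⁻¹; fraction remaining f = e^(−kτ) = e^(−0.019254×49) ≈ 0.3893.
At steady state, accumulation factor R = 1/(1 − e^(−kτ)) ≈ 1.6375.
Single-dose peak C₀ = D/Vd = 111/275 ≈ 0.404 μg/mL.
Steady-state peak Cmax,ss = C₀·R ≈ 0.404 × 1.6375 ≈ 0.662 μg/mL.
One interval later, Cmin,ss = Cmax,ss·e^(−kτ) ≈ 0.662 × 0.3893 ≈ 0.258 μg/mL.
Trough 0.3 μg/mL vs MEC 1 μg/mL: subtherapeutic.

0.3 μg/mL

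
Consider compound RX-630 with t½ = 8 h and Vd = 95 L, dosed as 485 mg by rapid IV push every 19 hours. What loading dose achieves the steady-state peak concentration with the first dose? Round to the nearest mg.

601 mg

f = (1/2)^(19/8) ≈ 0.192776; accumulation ratio R = 1/(1−f) ≈ 1.23881.
Loading dose to hit Cmax,ss on first dose: D_load = D_maint·R ≈ 485 × 1.23881 ≈ 600.82 mg.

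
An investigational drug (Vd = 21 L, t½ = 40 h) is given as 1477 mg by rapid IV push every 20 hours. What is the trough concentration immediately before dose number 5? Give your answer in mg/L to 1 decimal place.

127.3 mg/L

f = (1/2)^(τ/t½) = (1/2)^(20/40) ≈ 0.7071.
C₀ = D/Vd = 1477/21 ≈ 70.333 mg/L.
Before the 5th dose, 4 doses have been given. Superposition: Cmin = C₀·(f + f² + … + f^4).
≈ 70.333 × (0.7071 + 0.5000 + 0.3535 + 0.2500) ≈ 70.333 × 1.8106 ≈ 127.345 mg/L.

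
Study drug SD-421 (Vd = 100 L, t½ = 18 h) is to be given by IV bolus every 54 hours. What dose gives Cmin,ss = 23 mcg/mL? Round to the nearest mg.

τ/t½ = 54/18 ≈ 3, so f = (1/2)^(54/18) ≈ 0.125000.
Cmin,ss = (D/Vd)·f/(1−f), so D = Cmin,ss·Vd·(1−f)/f.
D = 23 × 100 × (1−f)/f ≈ 23 × 100 × 7.00000 ≈ 16100.00 mg.

16100 mg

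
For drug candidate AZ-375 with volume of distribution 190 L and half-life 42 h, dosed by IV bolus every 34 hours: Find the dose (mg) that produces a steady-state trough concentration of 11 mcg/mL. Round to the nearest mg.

1573 mg

τ/t½ = 34/42 ≈ 0.80952, so f = (1/2)^(34/42) ≈ 0.570570.
Cmin,ss = (D/Vd)·f/(1−f), so D = Cmin,ss·Vd·(1−f)/f.
D = 11 × 190 × (1−f)/f ≈ 11 × 190 × 0.75263 ≈ 1573.00 mg.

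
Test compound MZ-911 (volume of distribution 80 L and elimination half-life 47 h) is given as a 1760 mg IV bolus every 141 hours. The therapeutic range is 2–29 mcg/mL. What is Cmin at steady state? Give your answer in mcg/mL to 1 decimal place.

3.1 mcg/mL

τ = 141 h = 3 half-lives, so f = (1/2)^3 = 0.125.
At steady state, R = 1/(1 − 0.125) = 8/7.
Single-dose peak C₀ = D/Vd = 1760/80 = 22 mcg/mL.
Steady-state peak Cmax,ss = C₀·R = 22 × 8/7 ≈ 25.143 mcg/mL.
Steady-state trough Cmin,ss = Cmax,ss·f ≈ 25.143 × 0.125 ≈ 3.143 mcg/mL.
Trough 3.1 mcg/mL vs MEC 2 mcg/mL: adequate.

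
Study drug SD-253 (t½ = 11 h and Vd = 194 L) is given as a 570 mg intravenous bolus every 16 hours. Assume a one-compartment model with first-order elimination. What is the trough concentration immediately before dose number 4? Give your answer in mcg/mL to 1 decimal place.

1.6 mcg/mL

f = (1/2)^(τ/t½) = (1/2)^(16/11) ≈ 0.3649.
C₀ = D/Vd = 570/194 ≈ 2.938 mcg/mL.
Before the 4th dose, 3 doses have been given. Superposition: Cmin = C₀·(f + f² + … + f^3).
≈ 2.938 × (0.3649 + 0.1332 + 0.0486) ≈ 2.938 × 0.5467 ≈ 1.606 mcg/mL.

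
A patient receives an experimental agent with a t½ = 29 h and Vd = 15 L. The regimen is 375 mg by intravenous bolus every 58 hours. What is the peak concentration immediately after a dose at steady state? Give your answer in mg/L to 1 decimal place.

33.3 mg/L

τ = 58 h = 2 half-lives, so f = (1/2)^2 = 0.25.
At steady state, R = 1/(1 − 0.25) = 4/3.
Single-dose peak C₀ = D/Vd = 375/15 = 25 mg/L.
Steady-state peak Cmax,ss = C₀·R = 25 × 4/3 ≈ 33.333 mg/L.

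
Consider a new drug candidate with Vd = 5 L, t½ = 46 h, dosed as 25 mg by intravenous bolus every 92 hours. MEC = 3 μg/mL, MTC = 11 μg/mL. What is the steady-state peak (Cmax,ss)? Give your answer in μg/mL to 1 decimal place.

6.7 μg/mL

The dosing interval is 2 half-lives, so f = 2^(−2) = 0.25.
Accumulation ratio R = 1/(1 − f) = 1/0.75 = 4/3.
Single-dose peak C₀ = D/Vd = 25/5 = 5 μg/mL.
Steady-state peak Cmax,ss = C₀·R = 5 × 4/3 ≈ 6.667 μg/mL.
Peak 6.7 μg/mL vs MTC 11 μg/mL: below toxic threshold.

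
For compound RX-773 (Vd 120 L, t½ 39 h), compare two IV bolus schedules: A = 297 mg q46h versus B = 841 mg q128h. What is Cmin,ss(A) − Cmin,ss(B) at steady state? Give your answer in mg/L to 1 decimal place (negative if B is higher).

Regimen A: f = (1/2)^(46/39) ≈ 0.4415; Cmin,ss = (297/120)·f/(1−f) ≈ 1.957 mg/L.
Regimen B: f = (1/2)^(128/39) ≈ 0.1028; Cmin,ss = (841/120)·f/(1−f) ≈ 0.803 mg/L.
Difference ≈ 1.957 − 0.803 ≈ 1.154 mg/L.

1.2 mg/L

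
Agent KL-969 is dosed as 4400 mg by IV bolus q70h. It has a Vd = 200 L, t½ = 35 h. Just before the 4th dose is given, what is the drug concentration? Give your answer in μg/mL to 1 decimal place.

7.2 μg/mL

f = (1/2)^(τ/t½) = (1/2)^(70/35) ≈ 0.2500.
C₀ = D/Vd = 4400/200 ≈ 22.000 μg/mL.
Before the 4th dose, 3 doses have been given. Superposition: Cmin = C₀·(f + f² + … + f^3).
≈ 22.000 × (0.2500 + 0.0625 + 0.0156) ≈ 22.000 × 0.3281 ≈ 7.218 μg/mL.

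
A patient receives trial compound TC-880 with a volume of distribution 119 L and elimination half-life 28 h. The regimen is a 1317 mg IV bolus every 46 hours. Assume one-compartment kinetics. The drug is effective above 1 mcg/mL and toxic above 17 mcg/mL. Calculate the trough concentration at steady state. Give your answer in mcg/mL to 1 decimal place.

5.2 mcg/mL

Over one 46-h interval, 46/28 ≈ 1.6429 half-lives elapse, leaving f ≈ 0.3202 of each dose.
Accumulation ratio R = 1/(1 − f) ≈ 1/0.6798 ≈ 1.4710.
Single-dose peak C₀ = D/Vd = 1317/119 ≈ 11.067 mcg/mL.
Cmax,ss = C₀/(1 − f) ≈ 11.067/0.6798 ≈ 16.280 mcg/mL.
Steady-state trough Cmin,ss = Cmax,ss·f ≈ 16.280 × 0.3202 ≈ 5.213 mcg/mL.
Trough 5.2 mcg/mL vs MEC 1 mcg/mL: adequate.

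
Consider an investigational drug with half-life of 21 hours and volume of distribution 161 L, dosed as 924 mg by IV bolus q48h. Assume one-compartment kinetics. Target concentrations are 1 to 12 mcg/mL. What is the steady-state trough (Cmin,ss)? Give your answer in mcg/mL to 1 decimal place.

1.5 mcg/mL

Over one 48-h interval, 48/21 ≈ 2.2857 half-lives elapse, leaving f ≈ 0.2051 of each dose.
Single-dose peak C₀ = D/Vd = 924/161 ≈ 5.739 mcg/mL.
Steady-state trough Cmin,ss = C₀·f/(1−f) ≈ 5.739 × 0.2051/0.7949 ≈ 1.481 mcg/mL.
Trough 1.5 mcg/mL vs MEC 1 mcg/mL: adequate.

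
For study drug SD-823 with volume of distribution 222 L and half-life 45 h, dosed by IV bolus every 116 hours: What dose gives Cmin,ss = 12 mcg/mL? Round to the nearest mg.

13241 mg

τ/t½ = 116/45 ≈ 2.5778, so f = (1/2)^(116/45) ≈ 0.167499.
Cmin,ss = (D/Vd)·f/(1−f), so D = Cmin,ss·Vd·(1−f)/f.
D = 12 × 222 × (1−f)/f ≈ 12 × 222 × 4.97018 ≈ 13240.56 mg.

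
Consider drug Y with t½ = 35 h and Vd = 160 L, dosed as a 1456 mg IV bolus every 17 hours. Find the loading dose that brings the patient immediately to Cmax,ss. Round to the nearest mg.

5093 mg

f = (1/2)^(17/35) ≈ 0.714143; accumulation ratio R = 1/(1−f) ≈ 3.49825.
Loading dose to hit Cmax,ss on first dose: D_load = D_maint·R ≈ 1456 × 3.49825 ≈ 5093.45 mg.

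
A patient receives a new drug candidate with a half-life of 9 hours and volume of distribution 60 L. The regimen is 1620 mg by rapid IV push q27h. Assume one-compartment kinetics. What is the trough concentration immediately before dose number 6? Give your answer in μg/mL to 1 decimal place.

3.9 μg/mL

f = (1/2)^(τ/t½) = (1/2)^(27/9) ≈ 0.1250.
C₀ = D/Vd = 1620/60 ≈ 27.000 μg/mL.
Before the 6th dose, 5 doses have been given. Superposition: Cmin = C₀·(f + f² + … + f^5).
≈ 27.000 × (0.1250 + 0.0156 + 0.0020 + 0.0002 + 0.0000) ≈ 27.000 × 0.1428 ≈ 3.856 μg/mL.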